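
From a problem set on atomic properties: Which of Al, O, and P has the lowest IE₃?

Al

Consider each +2 ion: Al²⁺ still has 1 valence electron; O²⁺ still has 4 valence electrons; P²⁺ still has 3 valence electrons.
All are still removing valence electrons, so compare the +2 ions as you would atoms: IE_3 generally rises across a period (higher Z_eff) and falls down a group (larger shell), subject to the usual subshell exceptions.
Valence configurations: Al²⁺ [Ne]3s¹, O²⁺ [He]2s²2p², P²⁺ [Ne]3s²3p¹.
Tabulated IE_3 (kJ/mol): Al 2745, O 5300, P 2914.
Hence IE_3: Al < P < O.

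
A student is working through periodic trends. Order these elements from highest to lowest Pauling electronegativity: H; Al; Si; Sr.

H > Si > Al > Sr

EN rises left→right (higher Z_eff, smaller atoms) and falls top→bottom (larger, more shielded atoms).
Here both period and group differ, so the two effects have to be weighed against each other.
Al > Sr: both effects reinforce here, so Al is clearly the higher of the two.
Si > Al: both are in period 3; the period trend gives Si the larger value.
H > Si: period and group pull opposite ways; the down-group shift dominates (2.20 vs 1.90).
Approximate values (Pauling): H 2.20, Al 1.61, Si 1.90, Sr 0.95.
So from highest to lowest: H > Si > Al > Sr.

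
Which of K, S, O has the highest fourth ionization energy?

Consider each +3 ion: K³⁺ is already 2 electrons into the core; S³⁺ still has 3 valence electrons; O³⁺ still has 3 valence electrons.
Usually core removal costs more than valence removal, but here the competition is close: a tightly held n=2 valence electron can cost more to remove than an n=3 core electron, so the actual values have to decide it.
Valence configurations: S³⁺ [Ne]3s²3p¹, O³⁺ [He]2s²2p¹.
Tabulated IE_4 (kJ/mol): K 5877, S 4556, O 7469.
So the fourth ionization energies run S < K < O.

O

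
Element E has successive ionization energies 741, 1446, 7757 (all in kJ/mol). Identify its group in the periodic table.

Group 2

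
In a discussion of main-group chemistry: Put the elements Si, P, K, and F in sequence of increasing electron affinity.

F is in period 2, group 17; Si is in period 3, group 14; P is in period 3, group 15; K is in period 4, group 1.
Electron affinity generally becomes more exothermic across a period toward the halogens and less exothermic down a group.
Neither a single period nor a single group — weigh both effects.
P > K: relative to K, both the across-period and down-group shifts push P's electron affinity up.
Si > P: this pair runs against the simple trend — see the exception note.
F > Si: both effects reinforce here, so F is clearly the higher of the two.
Note the exception: Si has a higher electron affinity than P, contrary to the simple trend — adding an electron to P's half-filled 3p³ is unfavourable, so Si (3p²) has the more exothermic EA.
Tabulated electron affinity (kJ/mol): F 328, Si 134, P 72, K 48.
So from lowest to highest: K < P < Si < F.

K, P, Si, F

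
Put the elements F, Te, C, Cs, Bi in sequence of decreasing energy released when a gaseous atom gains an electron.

F > Te > C > Bi > Cs

C is in period 2, group 14; F is in period 2, group 17; Te is in period 5, group 16; Cs is in period 6, group 1; Bi is in period 6, group 15.
Adding an electron releases more energy for atoms nearer the top right (short of the noble gases).
Here both period and group differ, so the two effects have to be weighed against each other.
Bi > Cs: both are in period 6; the period trend gives Bi the larger value.
C > Bi: period and group pull opposite ways; the down-group shift dominates (122 vs 91 kJ/mol).
Te > C: the two effects oppose for this pair; the across-period effect wins (190 vs 122 kJ/mol).
F > Te: relative to Te, both the across-period and down-group shifts push F's electron affinity up.
For reference (kJ/mol): C 122, F 328, Te 190, Cs 46, Bi 91.
So from highest to lowest: F > Te > C > Bi > Cs.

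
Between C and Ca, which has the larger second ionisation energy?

C

The second ionization energy removes an electron from the +1 ion. For each element: C⁺ still has 3 valence electrons; Ca⁺ still has 1 valence electron.
All are still removing valence electrons, so compare the +1 ions as you would atoms: IE_2 generally rises across a period (higher Z_eff) and falls down a group (larger shell), subject to the usual subshell exceptions.
Valence configurations: C⁺ [He]2s²2p¹, Ca⁺ [Ar]4s¹.
The numbers (kJ/mol): C 2353, Ca 1145.
So the second ionization energies run Ca < C.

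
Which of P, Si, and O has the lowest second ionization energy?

Si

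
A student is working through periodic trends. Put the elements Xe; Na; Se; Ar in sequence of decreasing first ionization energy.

Ar > Xe > Se > Na

Na is in period 3, group 1; Ar is in period 3, group 18; Se is in period 4, group 16; Xe is in period 5, group 18.
Across a period the outer electron is held more tightly (higher IE₁); down a group it sits in a higher shell, more shielded, and comes off more easily.
Neither a single period nor a single group — weigh both effects.
Se > Na: the two effects oppose for this pair; the across-period effect wins (941 vs 496 kJ/mol).
Xe > Se: the two effects oppose for this pair; the across-period effect wins (1170 vs 941 kJ/mol).
Ar > Xe: they share group 18; the group trend gives Ar the larger value.
For reference (kJ/mol): Na 496, Ar 1521, Se 941, Xe 1170.
So from highest to lowest: Ar > Xe > Se > Na.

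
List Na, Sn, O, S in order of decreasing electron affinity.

S, O, Sn, Na

O is in period 2, group 16; Na is in period 3, group 1; S is in period 3, group 16; Sn is in period 5, group 14.
EA tends to increase across a period and decrease down a group, though the pattern is less regular than for IE or radius.
These span different periods and groups, so the two trends combine.
Sn > Na: period and group pull opposite ways; the across-period shift dominates (107 vs 53 kJ/mol).
O > Sn: relative to Sn, both the across-period and down-group shifts push O's electron affinity up.
S > O: this pair runs against the simple trend — see the exception note.
Note the exception: S has a higher electron affinity than O, contrary to the simple trend — the compact 2p subshell of O repels the added electron more than S's larger 3p does.
For reference (kJ/mol): O 141, Na 53, S 200, Sn 107.
So from highest to lowest: S > O > Sn > Na.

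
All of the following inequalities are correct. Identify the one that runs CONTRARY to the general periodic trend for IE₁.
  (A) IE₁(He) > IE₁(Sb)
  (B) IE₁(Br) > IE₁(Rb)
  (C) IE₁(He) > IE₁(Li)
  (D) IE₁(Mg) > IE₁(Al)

(D)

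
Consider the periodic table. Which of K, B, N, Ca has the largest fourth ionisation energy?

B

After 3 electrons have been removed, what remains? K³⁺ is already 2 electrons into the core; B³⁺ is the bare [He] core; N³⁺ still has 2 valence electrons; Ca³⁺ is already 1 electron into the core.
Usually core removal costs more than valence removal, but here the competition is close: a tightly held n=2 valence electron can cost more to remove than an n=3 core electron, so the actual values have to decide it.
Tabulated IE_4 (kJ/mol): K 5877, B 25026, N 7475, Ca 6491.
So the fourth ionization energies run K < Ca < N < B.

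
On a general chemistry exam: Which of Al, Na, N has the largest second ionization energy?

The second ionization energy removes an electron from the +1 ion. For each element: Al⁺ still has 2 valence electrons; Na⁺ is the bare [Ne] core; N⁺ still has 4 valence electrons.
Pulling an electron out of a noble-gas core costs far more than removing a remaining valence electron, so Na sits at the high end of IE_2.
Valence configurations: Al⁺ [Ne]3s², N⁺ [He]2s²2p².
Tabulated IE_2 (kJ/mol): Al 1817, Na 4562, N 2856.
So the second ionization energies run Al < N < Na.

Na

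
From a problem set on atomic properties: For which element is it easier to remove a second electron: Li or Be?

Be

After 1 electron has been removed, what remains? Li⁺ is the bare [He] core; Be⁺ still has 1 valence electron.
Pulling an electron out of a noble-gas core costs far more than removing a remaining valence electron, so Li sits at the high end of IE_2.
Tabulated IE_2 (kJ/mol): Li 7298, Be 1757.
Hence IE_2: Be < Li.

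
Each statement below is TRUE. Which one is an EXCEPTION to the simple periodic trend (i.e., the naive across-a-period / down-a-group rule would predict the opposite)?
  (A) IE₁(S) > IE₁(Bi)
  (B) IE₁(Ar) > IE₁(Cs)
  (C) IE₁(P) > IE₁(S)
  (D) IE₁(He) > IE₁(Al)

(C)

The general trend: first ionization energy increases across a period and decreases down a group.
(A) S (period 3, group 16) vs Bi (period 6, group 15): the stated order agrees with the simple trend.
(B) Ar (period 3, group 18) vs Cs (period 6, group 1): the stated order agrees with the simple trend.
(C) P (period 3, group 15) vs S (period 3, group 16): the stated order contradicts the simple trend.
(D) He (period 1, group 18) vs Al (period 3, group 13): the stated order agrees with the simple trend.
The exception is (C): S (3p⁴) ionizes more easily than half-filled P (3p³) because the paired 3p electron in S is pushed out by e⁻–e⁻ repulsion.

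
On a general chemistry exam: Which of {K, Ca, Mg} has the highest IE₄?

Mg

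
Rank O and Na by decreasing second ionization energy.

After 1 electron has been removed, what remains? O⁺ still has 5 valence electrons; Na⁺ is the bare [Ne] core.
Pulling an electron out of a noble-gas core costs far more than removing a remaining valence electron, so Na sits at the high end of IE_2.
Tabulated IE_2 (kJ/mol): O 3388, Na 4562.
Hence IE_2: O < Na.

Na, O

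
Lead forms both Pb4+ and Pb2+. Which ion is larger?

Pb2+

Both ions have Z = 82 protons, but Pb4+ has lost more electrons, so its remaining electrons feel a larger effective nuclear charge per electron and are pulled in more tightly.
Higher positive charge → smaller ion, so Pb2+ > Pb4+.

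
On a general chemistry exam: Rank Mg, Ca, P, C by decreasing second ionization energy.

The second ionization energy removes an electron from the +1 ion. For each element: Mg⁺ still has 1 valence electron; Ca⁺ still has 1 valence electron; P⁺ still has 4 valence electrons; C⁺ still has 3 valence electrons.
All are still removing valence electrons, so compare the +1 ions as you would atoms: IE_2 generally rises across a period (higher Z_eff) and falls down a group (larger shell), subject to the usual subshell exceptions.
Valence configurations: Mg⁺ [Ne]3s¹, Ca⁺ [Ar]4s¹, P⁺ [Ne]3s²3p², C⁺ [He]2s²2p¹.
Tabulated IE_2 (kJ/mol): Mg 1451, Ca 1145, P 1907, C 2353.
Overall IE_2 order: Ca < Mg < P < C.

C, P, Mg, Ca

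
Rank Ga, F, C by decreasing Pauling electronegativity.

Electronegativity increases across a period and decreases down a group, tracking effective nuclear charge and atomic size.
Neither a single period nor a single group — weigh both effects.
C > Ga: relative to Ga, both the across-period and down-group shifts push C's electronegativity up.
F > C: both are in period 2; the period trend gives F the larger value.
Approximate values (Pauling): C 2.55, F 3.98, Ga 1.81.
So from highest to lowest: F > C > Ga.

F > C > Ga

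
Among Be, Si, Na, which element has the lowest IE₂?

Si

Consider each +1 ion: Be⁺ still has 1 valence electron; Si⁺ still has 3 valence electrons; Na⁺ is the bare [Ne] core.
Pulling an electron out of a noble-gas core costs far more than removing a remaining valence electron, so Na sits at the high end of IE_2.
Valence configurations: Be⁺ [He]2s¹, Si⁺ [Ne]3s²3p¹.
Approximate IE_2 values (kJ/mol): Be 1757, Si 1577, Na 4562.
Hence IE_2: Si < Be < Na.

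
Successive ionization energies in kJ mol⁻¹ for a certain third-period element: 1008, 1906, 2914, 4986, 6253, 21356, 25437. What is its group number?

Group 15

Look for the largest jump between consecutive ionization energies: IE6/IE5 ≈ 3.4, far larger than any earlier ratio.
That jump marks the point where a core electron is being removed. So the atom has 5 valence electrons.
A main-group element with 5 valence electrons is in group 15.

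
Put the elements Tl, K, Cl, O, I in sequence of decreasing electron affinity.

Cl > I > O > K > Tl

O is in period 2, group 16; Cl is in period 3, group 17; K is in period 4, group 1; I is in period 5, group 17; Tl is in period 6, group 13.
Adding an electron releases more energy for atoms nearer the top right (short of the noble gases).
These span different periods and groups, so the two trends combine.
K > Tl: period and group pull opposite ways; the down-group shift dominates (48 vs 19 kJ/mol).
O > K: relative to K, both the across-period and down-group shifts push O's electron affinity up.
I > O: the two effects oppose for this pair; the across-period effect wins (295 vs 141 kJ/mol).
Cl > I: Cl sits above I in group 17, so the down-group effect alone puts Cl higher.
Approximate values (kJ/mol): O 141, Cl 349, K 48, I 295, Tl 19.
So from highest to lowest: Cl > I > O > K > Tl.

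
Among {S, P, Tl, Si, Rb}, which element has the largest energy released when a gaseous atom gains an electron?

S

Si is in period 3, group 14; P is in period 3, group 15; S is in period 3, group 16; Rb is in period 5, group 1; Tl is in period 6, group 13.
EA tends to increase across a period and decrease down a group, though the pattern is less regular than for IE or radius.
Here both period and group differ, so the two effects have to be weighed against each other.
Rb > Tl: period and group pull opposite ways; the down-group shift dominates (47 vs 19 kJ/mol).
P > Rb: both effects reinforce here, so P is clearly the higher of the two.
Si > P: this pair runs against the simple trend — see the exception note.
S > Si: S lies to the right of Si in period 3, so the across-period effect alone puts S higher.
Note the exception: Si has a higher electron affinity than P, contrary to the simple trend — adding an electron to P's half-filled 3p³ is unfavourable, so Si (3p²) has the more exothermic EA.
For reference (kJ/mol): Si 134, P 72, S 200, Rb 47, Tl 19.
The largest energy released when a gaseous atom gains an electron among these belongs to S.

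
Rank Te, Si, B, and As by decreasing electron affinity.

B is in period 2, group 13; Si is in period 3, group 14; As is in period 4, group 15; Te is in period 5, group 16.
Adding an electron releases more energy for atoms nearer the top right (short of the noble gases).
A diagonal step moves right (one effect) and down (the opposite effect) at once.
As > B: period and group pull opposite ways; the across-period shift dominates (78 vs 27 kJ/mol).
Si > As: period and group pull opposite ways; the down-group shift dominates (134 vs 78 kJ/mol).
Te > Si: the two effects oppose for this pair; the across-period effect wins (190 vs 134 kJ/mol).
Approximate values (kJ/mol): B 27, Si 134, As 78, Te 190.
So from highest to lowest: Te > Si > As > B.

Te > Si > As > B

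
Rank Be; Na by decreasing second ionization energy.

Na > Be

Consider each +1 ion: Be⁺ still has 1 valence electron; Na⁺ is the bare [Ne] core.
Pulling an electron out of a noble-gas core costs far more than removing a remaining valence electron, so Na sits at the high end of IE_2.
The numbers (kJ/mol): Be 1757, Na 4562.
Putting it together, IE_2: Be < Na.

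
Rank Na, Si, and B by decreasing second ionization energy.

The second ionization energy removes an electron from the +1 ion. For each element: Na⁺ is the bare [Ne] core; Si⁺ still has 3 valence electrons; B⁺ still has 2 valence electrons.
Core electrons are held far more tightly than valence electrons, so Na tops the IE_2 order.
Valence configurations: Si⁺ [Ne]3s²3p¹, B⁺ [He]2s².
Approximate IE_2 values (kJ/mol): Na 4562, Si 1577, B 2427.
So the second ionization energies run Si < B < Na.

Na > B > Si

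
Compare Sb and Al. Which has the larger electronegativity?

Atoms toward the upper right of the periodic table pull bonding electrons most strongly.
Here both period and group differ, so the two effects have to be weighed against each other.
Sb > Al: period and group pull opposite ways; the across-period shift dominates (2.05 vs 1.61).
Tabulated electronegativity (Pauling): Al 1.61, Sb 2.05.
So Sb has the larger electronegativity (Sb > Al).

Sb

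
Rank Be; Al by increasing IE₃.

Al, Be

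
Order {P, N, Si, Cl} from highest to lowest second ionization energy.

N, Cl, P, Si

IE_2 is the cost of taking one more electron from the +1 cation: P⁺ still has 4 valence electrons; N⁺ still has 4 valence electrons; Si⁺ still has 3 valence electrons; Cl⁺ still has 6 valence electrons.
All are still removing valence electrons, so compare the +1 ions as you would atoms: IE_2 generally rises across a period (higher Z_eff) and falls down a group (larger shell), subject to the usual subshell exceptions.
Valence configurations: P⁺ [Ne]3s²3p², N⁺ [He]2s²2p², Si⁺ [Ne]3s²3p¹, Cl⁺ [Ne]3s²3p⁴.
Tabulated IE_2 (kJ/mol): P 1907, N 2856, Si 1577, Cl 2298.
Hence IE_2: Si < P < Cl < N.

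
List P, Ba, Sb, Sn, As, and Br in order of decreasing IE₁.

Br > P > As > Sb > Sn > Ba

P is in period 3, group 15; As is in period 4, group 15; Br is in period 4, group 17; Sn is in period 5, group 14; Sb is in period 5, group 15; Ba is in period 6, group 2.
Removing the outermost electron gets harder across a period and easier down a group.
These span different periods and groups, so the two trends combine.
Sn > Ba: relative to Ba, both the across-period and down-group shifts push Sn's first ionization energy up.
Sb > Sn: Sb lies to the right of Sn in period 5, so the across-period effect alone puts Sb higher.
As > Sb: they share group 15; the group trend gives As the larger value.
P > As: they share group 15; the group trend gives P the larger value.
Br > P: the two effects oppose for this pair; the across-period effect wins (1140 vs 1012 kJ/mol).
Approximate values (kJ/mol): P 1012, As 947, Br 1140, Sn 709, Sb 831, Ba 503.
So from highest to lowest: Br > P > As > Sb > Sn > Ba.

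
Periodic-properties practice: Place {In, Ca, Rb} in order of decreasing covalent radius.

Rb > Ca > In

Radius decreases left→right (rising Z_eff, same n) and increases top→bottom (higher n).
Here both period and group differ, so the two effects have to be weighed against each other.
Ca > In: the two effects oppose for this pair; the across-period effect wins (171 vs 142 pm).
Rb > Ca: relative to Ca, both the across-period and down-group shifts push Rb's atomic radius up.
Tabulated atomic radius (pm): Ca 171, Rb 210, In 142.
So from largest to smallest: Rb > Ca > In.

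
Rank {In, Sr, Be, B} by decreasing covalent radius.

Sr > In > Be > B

Be is in period 2, group 2; B is in period 2, group 13; Sr is in period 5, group 2; In is in period 5, group 13.
Across a period the added protons contract the valence shell; down a group each new principal shell makes the atom larger.
Neither a single period nor a single group — weigh both effects.
Be > B: both are in period 2; the period trend gives Be the larger value.
In > Be: the two effects oppose for this pair; the down-group effect wins (142 vs 102 pm).
Sr > In: both are in period 5; the period trend gives Sr the larger value.
Tabulated atomic radius (pm): Be 102, B 85, Sr 185, In 142.
So from largest to smallest: Sr > In > Be > B.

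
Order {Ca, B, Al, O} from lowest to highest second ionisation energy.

Ca, Al, B, O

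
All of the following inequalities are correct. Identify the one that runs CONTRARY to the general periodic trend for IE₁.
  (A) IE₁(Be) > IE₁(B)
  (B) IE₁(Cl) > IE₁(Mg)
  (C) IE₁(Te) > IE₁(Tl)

The general trend: IE₁ increases across a period and decreases down a group.
(A) Be (period 2, group 2) vs B (period 2, group 13): the stated order contradicts the simple trend.
(B) Cl (period 3, group 17) vs Mg (period 3, group 2): the stated order agrees with the simple trend.
(C) Te (period 5, group 16) vs Tl (period 6, group 13): the stated order agrees with the simple trend.
The exception is (A): removing B's lone 2p electron is easier than breaking Be's filled 2s².

(A)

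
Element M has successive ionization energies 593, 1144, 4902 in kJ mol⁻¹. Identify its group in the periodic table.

Look for the largest jump between consecutive ionization energies: IE3/IE2 ≈ 4.3, far larger than any earlier ratio.
That jump marks the point where a core electron is being removed. So the atom has 2 valence electrons.
A main-group element with 2 valence electrons is in group 2.

Group 2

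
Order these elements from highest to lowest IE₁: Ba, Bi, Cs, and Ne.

Ne > Bi > Ba > Cs

Across a period the outer electron is held more tightly (higher IE₁); down a group it sits in a higher shell, more shielded, and comes off more easily.
Neither a single period nor a single group — weigh both effects.
Ba > Cs: Ba lies to the right of Cs in period 6, so the across-period effect alone puts Ba higher.
Bi > Ba: Bi lies to the right of Ba in period 6, so the across-period effect alone puts Bi higher.
Ne > Bi: both effects reinforce here, so Ne is clearly the higher of the two.
Tabulated first ionization energy (kJ/mol): Ne 2081, Cs 376, Ba 503, Bi 703.
So from highest to lowest: Ne > Bi > Ba > Cs.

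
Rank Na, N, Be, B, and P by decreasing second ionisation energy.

The second ionization energy removes an electron from the +1 ion. For each element: Na⁺ is the bare [Ne] core; N⁺ still has 4 valence electrons; Be⁺ still has 1 valence electron; B⁺ still has 2 valence electrons; P⁺ still has 4 valence electrons.
Breaking into a closed-shell core is much more expensive than removing a leftover valence electron — Na has the largest IE_2 here.
Valence configurations: N⁺ [He]2s²2p², Be⁺ [He]2s¹, B⁺ [He]2s², P⁺ [Ne]3s²3p².
Tabulated IE_2 (kJ/mol): Na 4562, N 2856, Be 1757, B 2427, P 1907.
Hence IE_2: Be < P < B < N < Na.

Na, N, B, P, Be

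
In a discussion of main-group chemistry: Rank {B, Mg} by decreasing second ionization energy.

Consider each +1 ion: B⁺ still has 2 valence electrons; Mg⁺ still has 1 valence electron.
All are still removing valence electrons, so compare the +1 ions as you would atoms: IE_2 generally rises across a period (higher Z_eff) and falls down a group (larger shell), subject to the usual subshell exceptions.
Valence configurations: B⁺ [He]2s², Mg⁺ [Ne]3s¹.
Approximate IE_2 values (kJ/mol): B 2427, Mg 1451.
So the second ionization energies run Mg < B.

B, Mg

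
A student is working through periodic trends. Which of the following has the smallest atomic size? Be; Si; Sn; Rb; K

Be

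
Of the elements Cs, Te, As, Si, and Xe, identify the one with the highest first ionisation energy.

Xe

Si is in period 3, group 14; As is in period 4, group 15; Te is in period 5, group 16; Xe is in period 5, group 18; Cs is in period 6, group 1.
Removing the outermost electron gets harder across a period and easier down a group.
Neither a single period nor a single group — weigh both effects.
Si > Cs: relative to Cs, both the across-period and down-group shifts push Si's first ionization energy up.
Te > Si: period and group pull opposite ways; the across-period shift dominates (869 vs 786 kJ/mol).
As > Te: the two effects oppose for this pair; the down-group effect wins (947 vs 869 kJ/mol).
Xe > As: the two effects oppose for this pair; the across-period effect wins (1170 vs 947 kJ/mol).
Approximate values (kJ/mol): Si 786, As 947, Te 869, Xe 1170, Cs 376.
The highest first ionisation energy among these belongs to Xe.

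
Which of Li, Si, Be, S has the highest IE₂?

Consider each +1 ion: Li⁺ is the bare [He] core; Si⁺ still has 3 valence electrons; Be⁺ still has 1 valence electron; S⁺ still has 5 valence electrons.
Core electrons are held far more tightly than valence electrons, so Li tops the IE_2 order.
Valence configurations: Si⁺ [Ne]3s²3p¹, Be⁺ [He]2s¹, S⁺ [Ne]3s²3p³.
The numbers (kJ/mol): Li 7298, Si 1577, Be 1757, S 2252.
So the second ionization energies run Si < Be < S < Li.

Li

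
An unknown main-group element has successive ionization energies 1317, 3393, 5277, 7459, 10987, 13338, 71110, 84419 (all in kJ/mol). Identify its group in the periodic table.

Look for the largest jump between consecutive ionization energies: IE7/IE6 ≈ 5.3, far larger than any earlier ratio.
That jump marks the point where a core electron is being removed. So the atom has 6 valence electrons.
A main-group element with 6 valence electrons is in group 16.

Group 16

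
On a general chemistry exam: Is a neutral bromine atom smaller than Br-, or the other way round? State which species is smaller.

Br

Forming Br- adds 1 electron to Br. More electron–electron repulsion in the same shell, with unchanged nuclear charge, lets the cloud expand.
An anion is larger than its parent atom: Br- > Br.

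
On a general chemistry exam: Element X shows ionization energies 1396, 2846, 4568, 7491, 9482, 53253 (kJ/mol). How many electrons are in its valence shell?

Look for the largest jump between consecutive ionization energies: IE6/IE5 ≈ 5.6, far larger than any earlier ratio.
That jump marks the point where a core electron is being removed. So the atom has 5 valence electrons.

5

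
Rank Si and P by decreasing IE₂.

P > Si

After 1 electron has been removed, what remains? Si⁺ still has 3 valence electrons; P⁺ still has 4 valence electrons.
All are still removing valence electrons, so compare the +1 ions as you would atoms: IE_2 generally rises across a period (higher Z_eff) and falls down a group (larger shell), subject to the usual subshell exceptions.
Valence configurations: Si⁺ [Ne]3s²3p¹, P⁺ [Ne]3s²3p².
Approximate IE_2 values (kJ/mol): Si 1577, P 1907.
So the second ionization energies run Si < P.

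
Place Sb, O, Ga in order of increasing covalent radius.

O < Ga < Sb

O is in period 2, group 16; Ga is in period 4, group 13; Sb is in period 5, group 15.
Atomic radius shrinks across a period as nuclear charge pulls the same shell inward, and grows down a group as new shells are added.
These span different periods and groups, so the two trends combine.
Ga > O: relative to O, both the across-period and down-group shifts push Ga's atomic radius up.
Sb > Ga: the two effects oppose for this pair; the down-group effect wins (140 vs 124 pm).
Tabulated atomic radius (pm): O 63, Ga 124, Sb 140.
So from smallest to largest: O < Ga < Sb.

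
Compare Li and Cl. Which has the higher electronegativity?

Cl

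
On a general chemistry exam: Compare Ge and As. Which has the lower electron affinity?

As

Ge is in period 4, group 14; As is in period 4, group 15.
Electron affinity generally becomes more exothermic across a period toward the halogens and less exothermic down a group.
All lie in period 4; the across-period trend (electron affinity increases left to right) applies, with the exception below.
Note the exception: Ge has a higher electron affinity than As, contrary to the simple trend — adding an electron to As's half-filled 4p³ is unfavourable, so Ge (4p²) has the more exothermic EA.
Approximate values (kJ/mol): Ge 119, As 78.
So As has the lower electron affinity (As < Ge).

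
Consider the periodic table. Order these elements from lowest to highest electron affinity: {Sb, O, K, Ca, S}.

Ca, K, Sb, O, S

O is in period 2, group 16; S is in period 3, group 16; K is in period 4, group 1; Ca is in period 4, group 2; Sb is in period 5, group 15.
Electron affinity generally becomes more exothermic across a period toward the halogens and less exothermic down a group.
These span different periods and groups, so the two trends combine.
K > Ca: this pair runs against the simple trend — see the exception note.
Sb > K: the two effects oppose for this pair; the across-period effect wins (103 vs 48 kJ/mol).
O > Sb: both effects reinforce here, so O is clearly the higher of the two.
S > O: this pair runs against the simple trend — see the exception note.
Note the exception: K has a higher electron affinity than Ca, contrary to the simple trend — adding an electron to Ca (ns²) has to open a new, higher-energy np subshell, which is unfavourable.
Note the exception: S has a higher electron affinity than O, contrary to the simple trend — the compact 2p subshell of O repels the added electron more than S's larger 3p does.
For reference (kJ/mol): O 141, S 200, K 48, Ca 2, Sb 103.
So from lowest to highest: Ca < K < Sb < O < S.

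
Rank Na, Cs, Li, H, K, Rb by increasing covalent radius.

H is in period 1, group 1; Li is in period 2, group 1; Na is in period 3, group 1; K is in period 4, group 1; Rb is in period 5, group 1; Cs is in period 6, group 1.
Radius decreases left→right (rising Z_eff, same n) and increases top→bottom (higher n).
All are in group 1, so atomic radius increases down the group.
So from smallest to largest: H < Li < Na < K < Rb < Cs.

H < Li < Na < K < Rb < Cs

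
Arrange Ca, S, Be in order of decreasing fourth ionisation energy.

The fourth ionization energy removes an electron from the +3 ion. For each element: Ca³⁺ is already 1 electron into the core; S³⁺ still has 3 valence electrons; Be³⁺ is already 1 electron into the core.
Pulling an electron out of a noble-gas core costs far more than removing a remaining valence electron, so Ca and Be sit at the high end of IE_4.
Tabulated IE_4 (kJ/mol): Ca 6491, S 4556, Be 21007.
So the fourth ionization energies run S < Ca < Be.

Be, Ca, S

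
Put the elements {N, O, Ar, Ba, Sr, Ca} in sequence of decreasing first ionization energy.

Ar > N > O > Ca > Sr > Ba

N is in period 2, group 15; O is in period 2, group 16; Ar is in period 3, group 18; Ca is in period 4, group 2; Sr is in period 5, group 2; Ba is in period 6, group 2.
Removing the outermost electron gets harder across a period and easier down a group.
These span different periods and groups, so the two trends combine.
Sr > Ba: Sr sits above Ba in group 2, so the down-group effect alone puts Sr higher.
Ca > Sr: Ca sits above Sr in group 2, so the down-group effect alone puts Ca higher.
O > Ca: both effects reinforce here, so O is clearly the higher of the two.
N > O: this pair runs against the simple trend — see the exception note.
Ar > N: period and group pull opposite ways; the across-period shift dominates (1521 vs 1402 kJ/mol).
Note the exception: N has a higher first ionization energy than O, contrary to the simple trend — pairing an electron in O's 2p⁴ costs repulsion energy, so O ionizes more easily than half-filled N (2p³).
Approximate values (kJ/mol): N 1402, O 1314, Ar 1521, Ca 590, Sr 550, Ba 503.
So from highest to lowest: Ar > N > O > Ca > Sr > Ba.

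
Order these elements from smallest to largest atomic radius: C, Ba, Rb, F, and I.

F < C < I < Ba < Rb

Moving right in a period, electrons are added to the same shell under a stronger nuclear pull, so atoms get smaller; moving down, a new shell is opened and atoms get larger.
Neither a single period nor a single group — weigh both effects.
C > F: C lies to the left of F in period 2, so the across-period effect alone puts C larger.
I > C: the two effects oppose for this pair; the down-group effect wins (133 vs 75 pm).
Ba > I: relative to I, both the across-period and down-group shifts push Ba's atomic radius up.
Rb > Ba: the two effects oppose for this pair; the across-period effect wins (210 vs 196 pm).
For reference (pm): C 75, F 64, Rb 210, I 133, Ba 196.
So from smallest to largest: F < C < I < Ba < Rb.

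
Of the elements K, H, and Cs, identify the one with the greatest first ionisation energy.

H is in period 1, group 1; K is in period 4, group 1; Cs is in period 6, group 1.
IE₁ increases left→right with effective nuclear charge and decreases top→bottom as the valence shell moves farther out.
All are in group 1, so first ionization energy increases up the group.
The greatest first ionisation energy among these belongs to H.

H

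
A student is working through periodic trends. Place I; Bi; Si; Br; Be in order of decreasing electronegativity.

Be is in period 2, group 2; Si is in period 3, group 14; Br is in period 4, group 17; I is in period 5, group 17; Bi is in period 6, group 15.
Atoms toward the upper right of the periodic table pull bonding electrons most strongly.
Neither a single period nor a single group — weigh both effects.
Si > Be: the two effects oppose for this pair; the across-period effect wins (1.90 vs 1.57).
Bi > Si: period and group pull opposite ways; the across-period shift dominates (2.02 vs 1.90).
I > Bi: relative to Bi, both the across-period and down-group shifts push I's electronegativity up.
Br > I: they share group 17; the group trend gives Br the larger value.
For reference (Pauling): Be 1.57, Si 1.90, Br 2.96, I 2.66, Bi 2.02.
So from highest to lowest: Br > I > Bi > Si > Be.

Br > I > Bi > Si > Be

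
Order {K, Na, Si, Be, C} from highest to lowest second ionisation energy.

Na > K > C > Be > Si

After 1 electron has been removed, what remains? K⁺ is the bare [Ar] core; Na⁺ is the bare [Ne] core; Si⁺ still has 3 valence electrons; Be⁺ still has 1 valence electron; C⁺ still has 3 valence electrons.
Core electrons are held far more tightly than valence electrons, so K and Na top the IE_2 order.
Valence configurations: Si⁺ [Ne]3s²3p¹, Be⁺ [He]2s¹, C⁺ [He]2s²2p¹.
The numbers (kJ/mol): K 3052, Na 4562, Si 1577, Be 1757, C 2353.
Putting it together, IE_2: Si < Be < C < K < Na.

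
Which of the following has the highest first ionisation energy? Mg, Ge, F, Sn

F

F is in period 2, group 17; Mg is in period 3, group 2; Ge is in period 4, group 14; Sn is in period 5, group 14.
Across a period the outer electron is held more tightly (higher IE₁); down a group it sits in a higher shell, more shielded, and comes off more easily.
Here both period and group differ, so the two effects have to be weighed against each other.
Mg > Sn: period and group pull opposite ways; the down-group shift dominates (738 vs 709 kJ/mol).
Ge > Mg: the two effects oppose for this pair; the across-period effect wins (762 vs 738 kJ/mol).
F > Ge: relative to Ge, both the across-period and down-group shifts push F's first ionization energy up.
For reference (kJ/mol): F 1681, Mg 738, Ge 762, Sn 709.
The highest first ionisation energy among these belongs to F.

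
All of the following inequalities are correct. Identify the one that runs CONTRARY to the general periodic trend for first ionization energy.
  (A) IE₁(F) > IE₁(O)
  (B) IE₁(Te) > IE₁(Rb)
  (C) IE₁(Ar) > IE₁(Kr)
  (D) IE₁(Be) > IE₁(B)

The general trend: first ionization energy increases across a period and decreases down a group.
(A) F (period 2, group 17) vs O (period 2, group 16): the stated order agrees with the simple trend.
(B) Te (period 5, group 16) vs Rb (period 5, group 1): the stated order agrees with the simple trend.
(C) Ar (period 3, group 18) vs Kr (period 4, group 18): the stated order agrees with the simple trend.
(D) Be (period 2, group 2) vs B (period 2, group 13): the stated order contradicts the simple trend.
The exception is (D): removing B's lone 2p electron is easier than breaking Be's filled 2s².

(D)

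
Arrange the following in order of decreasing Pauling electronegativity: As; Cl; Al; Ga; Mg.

Cl, As, Ga, Al, Mg

Mg is in period 3, group 2; Al is in period 3, group 13; Cl is in period 3, group 17; Ga is in period 4, group 13; As is in period 4, group 15.
EN rises left→right (higher Z_eff, smaller atoms) and falls top→bottom (larger, more shielded atoms).
Here both period and group differ, so the two effects have to be weighed against each other.
Al > Mg: both are in period 3; the period trend gives Al the larger value.
Ga > Al: this pair runs against the simple trend — see the exception note.
As > Ga: As lies to the right of Ga in period 4, so the across-period effect alone puts As higher.
Cl > As: relative to As, both the across-period and down-group shifts push Cl's electronegativity up.
Note the exception: Ga has a higher electronegativity than Al, contrary to the simple trend — poor shielding by filled d (and f) subshells raises the heavier element's effective nuclear charge more than the simple down-group trend predicts.
Tabulated electronegativity (Pauling): Mg 1.31, Al 1.61, Cl 3.16, Ga 1.81, As 2.18.
So from highest to lowest: Cl > As > Ga > Al > Mg.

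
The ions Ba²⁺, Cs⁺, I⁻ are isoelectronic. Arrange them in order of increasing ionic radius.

Ba²⁺ < Cs⁺ < I⁻

All of these have 54 electrons, so size is governed by nuclear charge alone: the more protons, the stronger the pull on the same electron cloud, and the smaller the ion.
Nuclear charges: Ba²⁺ (Z=56), Cs⁺ (Z=55), I⁻ (Z=53).
Smallest to largest: Ba²⁺ < Cs⁺ < I⁻.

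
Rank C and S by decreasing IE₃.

C > S

Consider each +2 ion: C²⁺ still has 2 valence electrons; S²⁺ still has 4 valence electrons.
All are still removing valence electrons, so compare the +2 ions as you would atoms: IE_3 generally rises across a period (higher Z_eff) and falls down a group (larger shell), subject to the usual subshell exceptions.
Valence configurations: C²⁺ [He]2s², S²⁺ [Ne]3s²3p².
Tabulated IE_3 (kJ/mol): C 4620, S 3357.
Putting it together, IE_3: S < C.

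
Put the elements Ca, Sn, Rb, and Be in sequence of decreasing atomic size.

Rb, Ca, Sn, Be

Be is in period 2, group 2; Ca is in period 4, group 2; Rb is in period 5, group 1; Sn is in period 5, group 14.
Moving right in a period, electrons are added to the same shell under a stronger nuclear pull, so atoms get smaller; moving down, a new shell is opened and atoms get larger.
Neither a single period nor a single group — weigh both effects.
Sn > Be: the two effects oppose for this pair; the down-group effect wins (140 vs 102 pm).
Ca > Sn: the two effects oppose for this pair; the across-period effect wins (171 vs 140 pm).
Rb > Ca: relative to Ca, both the across-period and down-group shifts push Rb's atomic radius up.
For reference (pm): Be 102, Ca 171, Rb 210, Sn 140.
So from largest to smallest: Rb > Ca > Sn > Be.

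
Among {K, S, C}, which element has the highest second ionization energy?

K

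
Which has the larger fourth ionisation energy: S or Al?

Al

IE_4 is the cost of taking one more electron from the +3 cation: S³⁺ still has 3 valence electrons; Al³⁺ is the bare [Ne] core.
Pulling an electron out of a noble-gas core costs far more than removing a remaining valence electron, so Al sits at the high end of IE_4.
Approximate IE_4 values (kJ/mol): S 4556, Al 11577.
Overall IE_4 order: S < Al.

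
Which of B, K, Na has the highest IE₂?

Na

After 1 electron has been removed, what remains? B⁺ still has 2 valence electrons; K⁺ is the bare [Ar] core; Na⁺ is the bare [Ne] core.
Pulling an electron out of a noble-gas core costs far more than removing a remaining valence electron, so K and Na sit at the high end of IE_2.
The numbers (kJ/mol): B 2427, K 3052, Na 4562.
So the second ionization energies run B < K < Na.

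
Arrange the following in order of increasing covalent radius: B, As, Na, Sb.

B, As, Sb, Na

Atomic radius shrinks across a period as nuclear charge pulls the same shell inward, and grows down a group as new shells are added.
Here both period and group differ, so the two effects have to be weighed against each other.
As > B: period and group pull opposite ways; the down-group shift dominates (121 vs 85 pm).
Sb > As: they share group 15; the group trend gives Sb the larger value.
Na > Sb: the two effects oppose for this pair; the across-period effect wins (155 vs 140 pm).
Tabulated atomic radius (pm): B 85, Na 155, As 121, Sb 140.
So from smallest to largest: B < As < Sb < Na.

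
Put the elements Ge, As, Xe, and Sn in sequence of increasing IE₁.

Sn < Ge < As < Xe

Ge is in period 4, group 14; As is in period 4, group 15; Sn is in period 5, group 14; Xe is in period 5, group 18.
Across a period the outer electron is held more tightly (higher IE₁); down a group it sits in a higher shell, more shielded, and comes off more easily.
Neither a single period nor a single group — weigh both effects.
Ge > Sn: they share group 14; the group trend gives Ge the larger value.
As > Ge: As lies to the right of Ge in period 4, so the across-period effect alone puts As higher.
Xe > As: the two effects oppose for this pair; the across-period effect wins (1170 vs 947 kJ/mol).
Tabulated first ionization energy (kJ/mol): Ge 762, As 947, Sn 709, Xe 1170.
So from lowest to highest: Sn < Ge < As < Xe.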